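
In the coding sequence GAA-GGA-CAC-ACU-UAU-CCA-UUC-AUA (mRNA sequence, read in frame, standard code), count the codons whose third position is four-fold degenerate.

Codon 1 GAA (Glu): third position 2-fold.
Codon 2 GGA (Gly): third position 4-fold.
Codon 3 CAC (His): third position 2-fold.
Codon 4 ACU (Thr): third position 4-fold.
Codon 5 UAU (Tyr): third position 2-fold.
Codon 6 CCA (Pro): third position 4-fold.
Codon 7 UUC (Phe): third position 2-fold.
Codon 8 AUA (Ile): third position 3-fold.
Four-fold degenerate third positions: 3.

3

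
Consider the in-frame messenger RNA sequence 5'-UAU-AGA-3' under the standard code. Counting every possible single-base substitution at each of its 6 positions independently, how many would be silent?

Codon 1 (UAU, Tyr): 1 synonymous substitution.
Codon 2 (AGA, Arg): 2 synonymous substitutions.
Total: 1 + 2 = 3.

3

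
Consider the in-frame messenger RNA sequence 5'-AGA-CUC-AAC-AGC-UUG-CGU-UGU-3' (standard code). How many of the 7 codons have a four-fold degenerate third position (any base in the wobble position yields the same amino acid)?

Codon 1 AGA (Arg): third position 2-fold.
Codon 2 CUC (Leu): third position 4-fold.
Codon 3 AAC (Asn): third position 2-fold.
Codon 4 AGC (Ser): third position 2-fold.
Codon 5 UUG (Leu): third position 2-fold.
Codon 6 CGU (Arg): third position 4-fold.
Codon 7 UGU (Cys): third position 2-fold.
Four-fold degenerate third positions: 2.

2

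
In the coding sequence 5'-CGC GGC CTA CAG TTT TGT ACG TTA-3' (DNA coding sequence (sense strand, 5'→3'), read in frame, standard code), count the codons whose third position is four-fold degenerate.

Codon 1 CGC (Arg): third position 4-fold.
Codon 2 GGC (Gly): third position 4-fold.
Codon 3 CTA (Leu): third position 4-fold.
Codon 4 CAG (Gln): third position 2-fold.
Codon 5 TTT (Phe): third position 2-fold.
Codon 6 TGT (Cys): third position 2-fold.
Codon 7 ACG (Thr): third position 4-fold.
Codon 8 TTA (Leu): third position 2-fold.
Four-fold degenerate third positions: 4.

4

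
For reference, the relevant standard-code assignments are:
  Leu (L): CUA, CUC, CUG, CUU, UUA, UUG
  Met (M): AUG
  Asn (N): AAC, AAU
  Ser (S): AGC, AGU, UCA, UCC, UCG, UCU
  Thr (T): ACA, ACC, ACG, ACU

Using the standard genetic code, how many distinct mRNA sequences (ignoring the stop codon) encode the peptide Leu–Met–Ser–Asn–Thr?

Leu: 6 codons.
Met: 1 codon.
Ser: 6 codons.
Asn: 2 codons.
Thr: 4 codons.
6 × 1 × 6 × 2 × 4 = 288.

288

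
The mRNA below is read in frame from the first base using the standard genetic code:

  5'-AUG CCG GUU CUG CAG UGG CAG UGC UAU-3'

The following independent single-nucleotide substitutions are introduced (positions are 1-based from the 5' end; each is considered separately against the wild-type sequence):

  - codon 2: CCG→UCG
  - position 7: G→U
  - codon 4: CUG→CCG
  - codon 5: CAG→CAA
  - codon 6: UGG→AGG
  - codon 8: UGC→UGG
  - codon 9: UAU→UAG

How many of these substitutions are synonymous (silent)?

1

Codon 2: CCG (Pro) → UCG (Ser) — missense.
Codon 3: GUU (Val) → UUU (Phe) — missense.
Codon 4: CUG (Leu) → CCG (Pro) — missense.
Codon 5: CAG (Gln) → CAA (Gln) — synonymous.
Codon 6: UGG (Trp) → AGG (Arg) — missense.
Codon 8: UGC (Cys) → UGG (Trp) — missense.
Codon 9: UAU (Tyr) → UAG (Stop) — nonsense.
Synonymous: 1 of 7.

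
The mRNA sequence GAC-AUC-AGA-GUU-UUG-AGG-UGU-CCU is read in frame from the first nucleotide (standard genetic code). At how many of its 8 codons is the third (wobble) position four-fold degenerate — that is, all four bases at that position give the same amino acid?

2

Codon 1 GAC (Asp): third position 2-fold.
Codon 2 AUC (Ile): third position 3-fold.
Codon 3 AGA (Arg): third position 2-fold.
Codon 4 GUU (Val): third position 4-fold.
Codon 5 UUG (Leu): third position 2-fold.
Codon 6 AGG (Arg): third position 2-fold.
Codon 7 UGU (Cys): third position 2-fold.
Codon 8 CCU (Pro): third position 4-fold.
Four-fold degenerate third positions: 2.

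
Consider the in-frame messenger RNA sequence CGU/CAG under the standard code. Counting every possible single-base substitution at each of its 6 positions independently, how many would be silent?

4

Codon 1 (CGU, Arg): 3 synonymous substitutions.
Codon 2 (CAG, Gln): 1 synonymous substitution.
Total: 3 + 1 = 4.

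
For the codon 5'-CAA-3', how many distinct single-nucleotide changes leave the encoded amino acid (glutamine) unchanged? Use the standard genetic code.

1

Position 1: none → 0 synonymous.
Position 2: none → 0 synonymous.
Position 3: CAG → 1 synonymous.
Total: 0 + 0 + 1 = 1.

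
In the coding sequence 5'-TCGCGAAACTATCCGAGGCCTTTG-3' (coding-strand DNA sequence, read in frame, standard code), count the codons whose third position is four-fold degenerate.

Codon 1 TCG (Ser): third position 4-fold.
Codon 2 CGA (Arg): third position 4-fold.
Codon 3 AAC (Asn): third position 2-fold.
Codon 4 TAT (Tyr): third position 2-fold.
Codon 5 CCG (Pro): third position 4-fold.
Codon 6 AGG (Arg): third position 2-fold.
Codon 7 CCT (Pro): third position 4-fold.
Codon 8 TTG (Leu): third position 2-fold.
Four-fold degenerate third positions: 4.

4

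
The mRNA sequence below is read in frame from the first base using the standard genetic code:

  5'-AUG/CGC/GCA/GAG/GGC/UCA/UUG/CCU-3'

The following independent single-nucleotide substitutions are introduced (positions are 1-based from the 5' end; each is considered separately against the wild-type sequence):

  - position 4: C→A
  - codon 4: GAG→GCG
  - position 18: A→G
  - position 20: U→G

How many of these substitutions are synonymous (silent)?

Codon 2: CGC (Arg) → AGC (Ser) — missense.
Codon 4: GAG (Glu) → GCG (Ala) — missense.
Codon 6: UCA (Ser) → UCG (Ser) — synonymous.
Codon 7: UUG (Leu) → UGG (Trp) — missense.
Synonymous: 1 of 4.

1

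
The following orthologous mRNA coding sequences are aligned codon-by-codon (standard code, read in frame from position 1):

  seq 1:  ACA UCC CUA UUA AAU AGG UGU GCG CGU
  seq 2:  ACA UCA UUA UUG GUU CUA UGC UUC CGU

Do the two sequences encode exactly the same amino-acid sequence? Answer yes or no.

Codon 1: ACA Thr / ACA Thr — identical.
Codon 2: UCC Ser / UCA Ser — synonymous.
Codon 3: CUA Leu / UUA Leu — synonymous.
Codon 4: UUA Leu / UUG Leu — synonymous.
Codon 5: AAU Asn / GUU Val — nonsynonymous.
Codon 6: AGG Arg / CUA Leu — nonsynonymous.
Codon 7: UGU Cys / UGC Cys — synonymous.
Codon 8: GCG Ala / UUC Phe — nonsynonymous.
Codon 9: CGU Arg / CGU Arg — identical.
Nonsynonymous differences: 3 → different protein.

no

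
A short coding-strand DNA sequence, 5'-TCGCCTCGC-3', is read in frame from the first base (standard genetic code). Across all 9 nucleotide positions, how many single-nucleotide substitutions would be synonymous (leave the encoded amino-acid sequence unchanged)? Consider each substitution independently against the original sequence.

9

Codon 1 (TCG, Ser): 3 synonymous substitutions.
Codon 2 (CCT, Pro): 3 synonymous substitutions.
Codon 3 (CGC, Arg): 3 synonymous substitutions.
Total: 3 + 3 + 3 = 9.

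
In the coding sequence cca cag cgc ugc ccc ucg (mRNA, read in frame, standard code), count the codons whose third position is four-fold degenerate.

Codon 1 CCA (Pro): third position 4-fold.
Codon 2 CAG (Gln): third position 2-fold.
Codon 3 CGC (Arg): third position 4-fold.
Codon 4 UGC (Cys): third position 2-fold.
Codon 5 CCC (Pro): third position 4-fold.
Codon 6 UCG (Ser): third position 4-fold.
Four-fold degenerate third positions: 4.

4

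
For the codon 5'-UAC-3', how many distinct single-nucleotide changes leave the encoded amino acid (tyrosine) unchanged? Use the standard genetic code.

Position 1: none → 0 synonymous.
Position 2: none → 0 synonymous.
Position 3: UAU → 1 synonymous.
Total: 0 + 0 + 1 = 1.

1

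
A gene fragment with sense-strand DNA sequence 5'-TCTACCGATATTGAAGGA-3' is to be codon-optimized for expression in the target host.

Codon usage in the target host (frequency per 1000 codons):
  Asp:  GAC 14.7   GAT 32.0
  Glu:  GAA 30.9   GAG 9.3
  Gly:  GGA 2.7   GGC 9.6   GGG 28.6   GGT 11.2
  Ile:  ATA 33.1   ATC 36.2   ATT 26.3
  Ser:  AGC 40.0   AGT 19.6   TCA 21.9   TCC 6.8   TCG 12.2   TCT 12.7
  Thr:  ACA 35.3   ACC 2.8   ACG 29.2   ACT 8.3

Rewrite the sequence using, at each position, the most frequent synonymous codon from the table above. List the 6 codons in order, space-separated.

Codon 1 (Ser): best is AGC at 40.0.
Codon 2 (Thr): best is ACA at 35.3.
Codon 3 (Asp): best is GAT at 32.0.
Codon 4 (Ile): best is ATC at 36.2.
Codon 5 (Glu): best is GAA at 30.9.
Codon 6 (Gly): best is GGG at 28.6.

AGC ACA GAT ATC GAA GGG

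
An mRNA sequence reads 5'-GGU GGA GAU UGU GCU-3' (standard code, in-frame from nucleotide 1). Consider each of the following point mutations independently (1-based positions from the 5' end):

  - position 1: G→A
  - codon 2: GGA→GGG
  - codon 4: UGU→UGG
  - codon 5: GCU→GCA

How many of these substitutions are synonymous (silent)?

2

Codon 1: GGU (Gly) → AGU (Ser) — missense.
Codon 2: GGA (Gly) → GGG (Gly) — synonymous.
Codon 4: UGU (Cys) → UGG (Trp) — missense.
Codon 5: GCU (Ala) → GCA (Ala) — synonymous.
Synonymous: 2 of 4.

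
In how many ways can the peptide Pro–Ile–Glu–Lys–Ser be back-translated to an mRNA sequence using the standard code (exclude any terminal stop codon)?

288

Pro: 4 codons.
Ile: 3 codons.
Glu: 2 codons.
Lys: 2 codons.
Ser: 6 codons.
4 × 3 × 2 × 2 × 6 = 288.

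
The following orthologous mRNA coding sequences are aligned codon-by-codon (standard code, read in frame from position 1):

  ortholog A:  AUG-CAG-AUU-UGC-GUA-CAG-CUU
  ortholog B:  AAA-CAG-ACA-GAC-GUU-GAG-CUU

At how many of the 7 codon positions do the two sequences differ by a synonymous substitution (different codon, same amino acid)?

Codon 1: AUG Met / AAA Lys — nonsynonymous.
Codon 2: CAG Gln / CAG Gln — identical.
Codon 3: AUU Ile / ACA Thr — nonsynonymous.
Codon 4: UGC Cys / GAC Asp — nonsynonymous.
Codon 5: GUA Val / GUU Val — synonymous.
Codon 6: CAG Gln / GAG Glu — nonsynonymous.
Codon 7: CUU Leu / CUU Leu — identical.
Synonymous differences: 1.

1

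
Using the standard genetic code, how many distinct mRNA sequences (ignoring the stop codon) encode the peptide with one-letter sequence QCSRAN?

Gln: 2 codons.
Cys: 2 codons.
Ser: 6 codons.
Arg: 6 codons.
Ala: 4 codons.
Asn: 2 codons.
2 × 2 × 6 × 6 × 4 × 2 = 1152.

1152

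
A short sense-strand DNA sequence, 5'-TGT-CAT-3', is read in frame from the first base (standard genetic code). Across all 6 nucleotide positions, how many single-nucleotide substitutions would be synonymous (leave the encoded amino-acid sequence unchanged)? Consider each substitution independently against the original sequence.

Codon 1 (TGT, Cys): 1 synonymous substitution.
Codon 2 (CAT, His): 1 synonymous substitution.
Total: 1 + 1 = 2.

2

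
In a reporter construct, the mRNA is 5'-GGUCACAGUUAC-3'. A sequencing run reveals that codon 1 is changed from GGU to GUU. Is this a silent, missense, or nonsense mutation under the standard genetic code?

Position 2 falls in codon 1: GGU → Gly.
After the substitution the codon is GUU → Val.
Gly ≠ Val, so this is a missense mutation.

missense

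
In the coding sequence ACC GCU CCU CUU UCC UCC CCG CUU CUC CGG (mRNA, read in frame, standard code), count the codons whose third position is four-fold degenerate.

10

Codon 1 ACC (Thr): third position 4-fold.
Codon 2 GCU (Ala): third position 4-fold.
Codon 3 CCU (Pro): third position 4-fold.
Codon 4 CUU (Leu): third position 4-fold.
Codon 5 UCC (Ser): third position 4-fold.
Codon 6 UCC (Ser): third position 4-fold.
Codon 7 CCG (Pro): third position 4-fold.
Codon 8 CUU (Leu): third position 4-fold.
Codon 9 CUC (Leu): third position 4-fold.
Codon 10 CGG (Arg): third position 4-fold.
Four-fold degenerate third positions: 10.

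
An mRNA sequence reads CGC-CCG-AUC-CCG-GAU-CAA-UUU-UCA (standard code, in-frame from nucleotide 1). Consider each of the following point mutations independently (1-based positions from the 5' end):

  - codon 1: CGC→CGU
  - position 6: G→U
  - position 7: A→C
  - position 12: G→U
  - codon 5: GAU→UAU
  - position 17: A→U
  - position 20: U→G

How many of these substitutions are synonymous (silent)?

3

Codon 1: CGC (Arg) → CGU (Arg) — synonymous.
Codon 2: CCG (Pro) → CCU (Pro) — synonymous.
Codon 3: AUC (Ile) → CUC (Leu) — missense.
Codon 4: CCG (Pro) → CCU (Pro) — synonymous.
Codon 5: GAU (Asp) → UAU (Tyr) — missense.
Codon 6: CAA (Gln) → CUA (Leu) — missense.
Codon 7: UUU (Phe) → UGU (Cys) — missense.
Synonymous: 3 of 7.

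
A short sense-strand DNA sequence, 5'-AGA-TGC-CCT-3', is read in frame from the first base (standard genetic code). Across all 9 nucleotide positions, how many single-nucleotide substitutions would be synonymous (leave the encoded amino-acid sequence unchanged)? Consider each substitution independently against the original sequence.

Codon 1 (AGA, Arg): 2 synonymous substitutions.
Codon 2 (TGC, Cys): 1 synonymous substitution.
Codon 3 (CCT, Pro): 3 synonymous substitutions.
Total: 2 + 1 + 3 = 6.

6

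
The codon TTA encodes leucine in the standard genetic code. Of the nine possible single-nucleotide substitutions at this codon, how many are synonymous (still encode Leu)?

2

Position 1: CTA → 1 synonymous.
Position 2: none → 0 synonymous.
Position 3: TTG → 1 synonymous.
Total: 1 + 0 + 1 = 2.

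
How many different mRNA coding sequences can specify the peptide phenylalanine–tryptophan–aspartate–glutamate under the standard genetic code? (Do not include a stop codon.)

8

Phe: 2 codons.
Trp: 1 codon.
Asp: 2 codons.
Glu: 2 codons.
2 × 1 × 2 × 2 = 8.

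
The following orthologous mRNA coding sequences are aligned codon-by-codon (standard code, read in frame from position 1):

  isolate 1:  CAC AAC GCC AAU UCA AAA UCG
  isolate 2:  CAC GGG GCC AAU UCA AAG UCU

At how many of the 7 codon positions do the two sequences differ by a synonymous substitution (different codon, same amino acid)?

2

Codon 1: CAC His / CAC His — identical.
Codon 2: AAC Asn / GGG Gly — nonsynonymous.
Codon 3: GCC Ala / GCC Ala — identical.
Codon 4: AAU Asn / AAU Asn — identical.
Codon 5: UCA Ser / UCA Ser — identical.
Codon 6: AAA Lys / AAG Lys — synonymous.
Codon 7: UCG Ser / UCU Ser — synonymous.
Synonymous differences: 2.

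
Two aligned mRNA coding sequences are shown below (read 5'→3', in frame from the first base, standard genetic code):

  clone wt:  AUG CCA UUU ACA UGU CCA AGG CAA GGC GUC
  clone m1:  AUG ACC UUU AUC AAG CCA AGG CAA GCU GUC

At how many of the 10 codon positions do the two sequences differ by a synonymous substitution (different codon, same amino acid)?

Codon 1: AUG Met / AUG Met — identical.
Codon 2: CCA Pro / ACC Thr — nonsynonymous.
Codon 3: UUU Phe / UUU Phe — identical.
Codon 4: ACA Thr / AUC Ile — nonsynonymous.
Codon 5: UGU Cys / AAG Lys — nonsynonymous.
Codon 6: CCA Pro / CCA Pro — identical.
Codon 7: AGG Arg / AGG Arg — identical.
Codon 8: CAA Gln / CAA Gln — identical.
Codon 9: GGC Gly / GCU Ala — nonsynonymous.
Codon 10: GUC Val / GUC Val — identical.
Synonymous differences: 0.

0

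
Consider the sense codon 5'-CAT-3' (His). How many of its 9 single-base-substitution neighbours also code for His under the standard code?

1

Position 1: none → 0 synonymous.
Position 2: none → 0 synonymous.
Position 3: CAC → 1 synonymous.
Total: 0 + 0 + 1 = 1.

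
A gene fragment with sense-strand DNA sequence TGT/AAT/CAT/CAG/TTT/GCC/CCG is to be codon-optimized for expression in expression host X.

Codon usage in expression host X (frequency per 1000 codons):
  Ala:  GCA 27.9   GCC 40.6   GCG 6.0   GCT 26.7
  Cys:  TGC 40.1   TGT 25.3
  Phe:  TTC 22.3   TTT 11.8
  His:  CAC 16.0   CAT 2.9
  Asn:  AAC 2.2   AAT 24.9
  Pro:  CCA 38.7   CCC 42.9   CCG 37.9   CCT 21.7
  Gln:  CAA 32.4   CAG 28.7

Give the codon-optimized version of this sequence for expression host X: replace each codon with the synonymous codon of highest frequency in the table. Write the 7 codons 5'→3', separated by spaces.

TGC AAT CAC CAA TTC GCC CCC

Codon 1 (Cys): best is TGC at 40.1.
Codon 2 (Asn): best is AAT at 24.9.
Codon 3 (His): best is CAC at 16.0.
Codon 4 (Gln): best is CAA at 32.4.
Codon 5 (Phe): best is TTC at 22.3.
Codon 6 (Ala): best is GCC at 40.6.
Codon 7 (Pro): best is CCC at 42.9.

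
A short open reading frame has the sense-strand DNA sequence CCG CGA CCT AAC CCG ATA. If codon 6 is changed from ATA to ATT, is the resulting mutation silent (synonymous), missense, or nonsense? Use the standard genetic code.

silent

Position 18 falls in codon 6: ATA → Ile.
After the substitution the codon is ATT → Ile.
Both encode Ile, so the change is synonymous.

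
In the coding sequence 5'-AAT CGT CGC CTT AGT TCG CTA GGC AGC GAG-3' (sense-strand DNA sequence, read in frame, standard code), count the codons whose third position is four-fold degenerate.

6

Codon 1 AAT (Asn): third position 2-fold.
Codon 2 CGT (Arg): third position 4-fold.
Codon 3 CGC (Arg): third position 4-fold.
Codon 4 CTT (Leu): third position 4-fold.
Codon 5 AGT (Ser): third position 2-fold.
Codon 6 TCG (Ser): third position 4-fold.
Codon 7 CTA (Leu): third position 4-fold.
Codon 8 GGC (Gly): third position 4-fold.
Codon 9 AGC (Ser): third position 2-fold.
Codon 10 GAG (Glu): third position 2-fold.
Four-fold degenerate third positions: 6.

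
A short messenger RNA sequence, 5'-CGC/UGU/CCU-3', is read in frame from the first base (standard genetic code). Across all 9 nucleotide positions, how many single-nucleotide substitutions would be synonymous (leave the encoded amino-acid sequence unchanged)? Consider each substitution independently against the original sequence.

Codon 1 (CGC, Arg): 3 synonymous substitutions.
Codon 2 (UGU, Cys): 1 synonymous substitution.
Codon 3 (CCU, Pro): 3 synonymous substitutions.
Total: 3 + 1 + 3 = 7.

7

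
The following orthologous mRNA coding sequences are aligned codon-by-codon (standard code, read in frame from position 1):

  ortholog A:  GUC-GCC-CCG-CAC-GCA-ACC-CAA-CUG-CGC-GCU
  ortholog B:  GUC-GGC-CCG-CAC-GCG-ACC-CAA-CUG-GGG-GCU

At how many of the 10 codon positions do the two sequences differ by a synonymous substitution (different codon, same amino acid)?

1

Codon 1: GUC Val / GUC Val — identical.
Codon 2: GCC Ala / GGC Gly — nonsynonymous.
Codon 3: CCG Pro / CCG Pro — identical.
Codon 4: CAC His / CAC His — identical.
Codon 5: GCA Ala / GCG Ala — synonymous.
Codon 6: ACC Thr / ACC Thr — identical.
Codon 7: CAA Gln / CAA Gln — identical.
Codon 8: CUG Leu / CUG Leu — identical.
Codon 9: CGC Arg / GGG Gly — nonsynonymous.
Codon 10: GCU Ala / GCU Ala — identical.
Synonymous differences: 1.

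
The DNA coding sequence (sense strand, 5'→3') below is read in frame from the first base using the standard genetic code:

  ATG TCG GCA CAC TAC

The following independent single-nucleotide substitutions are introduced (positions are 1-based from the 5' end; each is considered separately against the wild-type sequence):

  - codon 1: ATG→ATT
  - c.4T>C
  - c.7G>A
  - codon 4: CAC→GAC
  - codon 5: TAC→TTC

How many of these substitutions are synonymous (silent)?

Codon 1: ATG (Met) → ATT (Ile) — missense.
Codon 2: TCG (Ser) → CCG (Pro) — missense.
Codon 3: GCA (Ala) → ACA (Thr) — missense.
Codon 4: CAC (His) → GAC (Asp) — missense.
Codon 5: TAC (Tyr) → TTC (Phe) — missense.
Synonymous: 0 of 5.

0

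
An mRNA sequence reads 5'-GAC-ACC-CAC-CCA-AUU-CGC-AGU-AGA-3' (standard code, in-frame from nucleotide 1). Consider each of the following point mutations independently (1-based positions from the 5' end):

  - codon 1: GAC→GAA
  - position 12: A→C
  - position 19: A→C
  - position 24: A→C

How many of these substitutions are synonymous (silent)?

Codon 1: GAC (Asp) → GAA (Glu) — missense.
Codon 4: CCA (Pro) → CCC (Pro) — synonymous.
Codon 7: AGU (Ser) → CGU (Arg) — missense.
Codon 8: AGA (Arg) → AGC (Ser) — missense.
Synonymous: 1 of 4.

1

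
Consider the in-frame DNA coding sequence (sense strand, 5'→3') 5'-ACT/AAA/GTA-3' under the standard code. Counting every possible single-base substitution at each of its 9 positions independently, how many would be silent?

Codon 1 (ACT, Thr): 3 synonymous substitutions.
Codon 2 (AAA, Lys): 1 synonymous substitution.
Codon 3 (GTA, Val): 3 synonymous substitutions.
Total: 3 + 1 + 3 = 7.

7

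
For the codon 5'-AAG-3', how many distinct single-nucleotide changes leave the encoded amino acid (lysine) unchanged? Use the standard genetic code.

Position 1: none → 0 synonymous.
Position 2: none → 0 synonymous.
Position 3: AAA → 1 synonymous.
Total: 0 + 0 + 1 = 1.

1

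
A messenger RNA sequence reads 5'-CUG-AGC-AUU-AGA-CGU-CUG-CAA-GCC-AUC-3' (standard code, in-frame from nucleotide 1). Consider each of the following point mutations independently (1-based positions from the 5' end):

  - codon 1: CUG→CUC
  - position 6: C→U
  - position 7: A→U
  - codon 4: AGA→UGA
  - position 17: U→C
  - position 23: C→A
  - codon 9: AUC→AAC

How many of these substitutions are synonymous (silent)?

2

Codon 1: CUG (Leu) → CUC (Leu) — synonymous.
Codon 2: AGC (Ser) → AGU (Ser) — synonymous.
Codon 3: AUU (Ile) → UUU (Phe) — missense.
Codon 4: AGA (Arg) → UGA (Stop) — nonsense.
Codon 6: CUG (Leu) → CCG (Pro) — missense.
Codon 8: GCC (Ala) → GAC (Asp) — missense.
Codon 9: AUC (Ile) → AAC (Asn) — missense.
Synonymous: 2 of 7.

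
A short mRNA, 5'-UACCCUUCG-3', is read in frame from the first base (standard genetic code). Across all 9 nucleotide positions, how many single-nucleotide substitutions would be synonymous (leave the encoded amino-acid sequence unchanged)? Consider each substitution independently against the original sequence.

Codon 1 (UAC, Tyr): 1 synonymous substitution.
Codon 2 (CCU, Pro): 3 synonymous substitutions.
Codon 3 (UCG, Ser): 3 synonymous substitutions.
Total: 1 + 3 + 3 = 7.

7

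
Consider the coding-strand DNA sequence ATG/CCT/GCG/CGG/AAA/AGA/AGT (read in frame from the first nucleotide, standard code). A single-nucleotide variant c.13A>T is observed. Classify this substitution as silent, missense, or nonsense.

nonsense

Position 13 falls in codon 5: AAA → Lys.
After the substitution the codon is TAA → Stop.
The new codon is a stop codon, so this is a nonsense mutation.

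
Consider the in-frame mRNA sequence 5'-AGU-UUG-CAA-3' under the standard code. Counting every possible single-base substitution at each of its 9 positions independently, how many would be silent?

Codon 1 (AGU, Ser): 1 synonymous substitution.
Codon 2 (UUG, Leu): 2 synonymous substitutions.
Codon 3 (CAA, Gln): 1 synonymous substitution.
Total: 1 + 2 + 1 = 4.

4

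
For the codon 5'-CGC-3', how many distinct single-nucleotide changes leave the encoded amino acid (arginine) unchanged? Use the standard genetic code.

3

Position 1: none → 0 synonymous.
Position 2: none → 0 synonymous.
Position 3: CGU, CGA, CGG → 3 synonymous.
Total: 0 + 0 + 3 = 3.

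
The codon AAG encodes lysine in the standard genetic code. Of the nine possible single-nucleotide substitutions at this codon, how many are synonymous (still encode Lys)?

Position 1: none → 0 synonymous.
Position 2: none → 0 synonymous.
Position 3: AAA → 1 synonymous.
Total: 0 + 0 + 1 = 1.

1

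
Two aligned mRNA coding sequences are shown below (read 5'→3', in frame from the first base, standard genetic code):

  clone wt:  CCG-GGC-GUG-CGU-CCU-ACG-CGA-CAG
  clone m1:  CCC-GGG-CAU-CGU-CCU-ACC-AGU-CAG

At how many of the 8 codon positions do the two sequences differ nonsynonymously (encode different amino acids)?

Codon 1: CCG Pro / CCC Pro — synonymous.
Codon 2: GGC Gly / GGG Gly — synonymous.
Codon 3: GUG Val / CAU His — nonsynonymous.
Codon 4: CGU Arg / CGU Arg — identical.
Codon 5: CCU Pro / CCU Pro — identical.
Codon 6: ACG Thr / ACC Thr — synonymous.
Codon 7: CGA Arg / AGU Ser — nonsynonymous.
Codon 8: CAG Gln / CAG Gln — identical.
Nonsynonymous differences: 2.

2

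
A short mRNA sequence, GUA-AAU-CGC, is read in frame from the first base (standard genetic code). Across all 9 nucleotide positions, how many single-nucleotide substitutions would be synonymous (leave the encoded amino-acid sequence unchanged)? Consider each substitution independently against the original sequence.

Codon 1 (GUA, Val): 3 synonymous substitutions.
Codon 2 (AAU, Asn): 1 synonymous substitution.
Codon 3 (CGC, Arg): 3 synonymous substitutions.
Total: 3 + 1 + 3 = 7.

7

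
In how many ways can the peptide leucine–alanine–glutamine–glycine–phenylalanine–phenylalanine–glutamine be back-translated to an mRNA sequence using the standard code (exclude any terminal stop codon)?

Leu: 6 codons.
Ala: 4 codons.
Gln: 2 codons.
Gly: 4 codons.
Phe: 2 codons.
Phe: 2 codons.
Gln: 2 codons.
6 × 4 × 2 × 4 × 2 × 2 × 2 = 1536.

1536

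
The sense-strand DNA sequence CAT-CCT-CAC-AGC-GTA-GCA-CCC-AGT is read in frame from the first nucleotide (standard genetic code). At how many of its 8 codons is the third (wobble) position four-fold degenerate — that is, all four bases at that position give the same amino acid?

Codon 1 CAT (His): third position 2-fold.
Codon 2 CCT (Pro): third position 4-fold.
Codon 3 CAC (His): third position 2-fold.
Codon 4 AGC (Ser): third position 2-fold.
Codon 5 GTA (Val): third position 4-fold.
Codon 6 GCA (Ala): third position 4-fold.
Codon 7 CCC (Pro): third position 4-fold.
Codon 8 AGT (Ser): third position 2-fold.
Four-fold degenerate third positions: 4.

4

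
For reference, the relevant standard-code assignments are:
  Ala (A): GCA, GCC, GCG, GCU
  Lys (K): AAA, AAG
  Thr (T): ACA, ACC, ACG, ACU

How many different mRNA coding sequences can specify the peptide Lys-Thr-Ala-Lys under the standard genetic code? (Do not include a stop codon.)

64

Lys: 2 codons.
Thr: 4 codons.
Ala: 4 codons.
Lys: 2 codons.
2 × 4 × 4 × 2 = 64.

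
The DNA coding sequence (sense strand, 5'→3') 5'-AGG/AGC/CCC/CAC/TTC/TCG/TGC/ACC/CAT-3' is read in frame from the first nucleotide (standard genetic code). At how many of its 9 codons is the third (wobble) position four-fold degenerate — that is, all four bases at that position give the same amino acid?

Codon 1 AGG (Arg): third position 2-fold.
Codon 2 AGC (Ser): third position 2-fold.
Codon 3 CCC (Pro): third position 4-fold.
Codon 4 CAC (His): third position 2-fold.
Codon 5 TTC (Phe): third position 2-fold.
Codon 6 TCG (Ser): third position 4-fold.
Codon 7 TGC (Cys): third position 2-fold.
Codon 8 ACC (Thr): third position 4-fold.
Codon 9 CAT (His): third position 2-fold.
Four-fold degenerate third positions: 3.

3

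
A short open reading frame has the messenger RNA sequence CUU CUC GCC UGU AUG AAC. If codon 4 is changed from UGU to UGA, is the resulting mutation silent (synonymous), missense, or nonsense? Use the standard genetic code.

nonsense

Position 12 falls in codon 4: UGU → Cys.
After the substitution the codon is UGA → Stop.
The new codon is a stop codon, so this is a nonsense mutation.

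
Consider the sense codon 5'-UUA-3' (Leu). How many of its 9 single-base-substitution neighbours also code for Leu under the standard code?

Position 1: CUA → 1 synonymous.
Position 2: none → 0 synonymous.
Position 3: UUG → 1 synonymous.
Total: 1 + 0 + 1 = 2.

2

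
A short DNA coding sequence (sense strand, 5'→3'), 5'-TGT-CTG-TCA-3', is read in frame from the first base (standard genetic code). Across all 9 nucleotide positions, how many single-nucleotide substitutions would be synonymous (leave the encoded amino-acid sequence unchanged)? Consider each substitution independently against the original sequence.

8

Codon 1 (TGT, Cys): 1 synonymous substitution.
Codon 2 (CTG, Leu): 4 synonymous substitutions.
Codon 3 (TCA, Ser): 3 synonymous substitutions.
Total: 1 + 4 + 3 = 8.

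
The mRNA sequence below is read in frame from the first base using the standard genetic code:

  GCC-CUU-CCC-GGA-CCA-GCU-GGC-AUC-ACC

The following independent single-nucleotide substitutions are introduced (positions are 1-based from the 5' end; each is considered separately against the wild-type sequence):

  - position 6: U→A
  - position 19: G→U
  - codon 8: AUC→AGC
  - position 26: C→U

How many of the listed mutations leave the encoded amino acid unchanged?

1

Codon 2: CUU (Leu) → CUA (Leu) — synonymous.
Codon 7: GGC (Gly) → UGC (Cys) — missense.
Codon 8: AUC (Ile) → AGC (Ser) — missense.
Codon 9: ACC (Thr) → AUC (Ile) — missense.
Synonymous: 1 of 4.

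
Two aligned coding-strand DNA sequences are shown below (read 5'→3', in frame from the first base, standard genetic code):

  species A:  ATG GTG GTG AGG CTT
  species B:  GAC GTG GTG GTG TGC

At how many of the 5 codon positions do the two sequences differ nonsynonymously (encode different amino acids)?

Codon 1: ATG Met / GAC Asp — nonsynonymous.
Codon 2: GTG Val / GTG Val — identical.
Codon 3: GTG Val / GTG Val — identical.
Codon 4: AGG Arg / GTG Val — nonsynonymous.
Codon 5: CTT Leu / TGC Cys — nonsynonymous.
Nonsynonymous differences: 3.

3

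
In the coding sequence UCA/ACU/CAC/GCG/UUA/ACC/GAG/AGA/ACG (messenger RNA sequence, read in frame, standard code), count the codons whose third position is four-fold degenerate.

5

Codon 1 UCA (Ser): third position 4-fold.
Codon 2 ACU (Thr): third position 4-fold.
Codon 3 CAC (His): third position 2-fold.
Codon 4 GCG (Ala): third position 4-fold.
Codon 5 UUA (Leu): third position 2-fold.
Codon 6 ACC (Thr): third position 4-fold.
Codon 7 GAG (Glu): third position 2-fold.
Codon 8 AGA (Arg): third position 2-fold.
Codon 9 ACG (Thr): third position 4-fold.
Four-fold degenerate third positions: 5.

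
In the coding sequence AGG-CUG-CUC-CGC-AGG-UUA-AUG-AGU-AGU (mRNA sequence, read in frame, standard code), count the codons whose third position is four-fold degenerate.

3

Codon 1 AGG (Arg): third position 2-fold.
Codon 2 CUG (Leu): third position 4-fold.
Codon 3 CUC (Leu): third position 4-fold.
Codon 4 CGC (Arg): third position 4-fold.
Codon 5 AGG (Arg): third position 2-fold.
Codon 6 UUA (Leu): third position 2-fold.
Codon 7 AUG (Met): third position 1-fold.
Codon 8 AGU (Ser): third position 2-fold.
Codon 9 AGU (Ser): third position 2-fold.
Four-fold degenerate third positions: 3.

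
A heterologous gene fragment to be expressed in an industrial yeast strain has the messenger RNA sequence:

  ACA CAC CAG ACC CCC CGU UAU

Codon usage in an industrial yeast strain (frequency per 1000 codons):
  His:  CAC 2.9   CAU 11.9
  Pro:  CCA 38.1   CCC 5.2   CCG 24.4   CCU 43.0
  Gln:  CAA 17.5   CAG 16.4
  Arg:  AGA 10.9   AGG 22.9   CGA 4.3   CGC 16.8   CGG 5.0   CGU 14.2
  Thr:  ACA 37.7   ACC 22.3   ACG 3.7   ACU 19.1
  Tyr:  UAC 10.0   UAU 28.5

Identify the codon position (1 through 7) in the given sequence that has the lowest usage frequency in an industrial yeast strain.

Codon 1 ACA (Thr): 37.7 per 1000.
Codon 2 CAC (His): 2.9 per 1000.
Codon 3 CAG (Gln): 16.4 per 1000.
Codon 4 ACC (Thr): 22.3 per 1000.
Codon 5 CCC (Pro): 5.2 per 1000.
Codon 6 CGU (Arg): 14.2 per 1000.
Codon 7 UAU (Tyr): 28.5 per 1000.
Lowest frequency is 2.9 at codon 2.

2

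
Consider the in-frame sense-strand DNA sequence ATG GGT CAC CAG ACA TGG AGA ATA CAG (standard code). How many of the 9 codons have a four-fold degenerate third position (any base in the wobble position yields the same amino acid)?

Codon 1 ATG (Met): third position 1-fold.
Codon 2 GGT (Gly): third position 4-fold.
Codon 3 CAC (His): third position 2-fold.
Codon 4 CAG (Gln): third position 2-fold.
Codon 5 ACA (Thr): third position 4-fold.
Codon 6 TGG (Trp): third position 1-fold.
Codon 7 AGA (Arg): third position 2-fold.
Codon 8 ATA (Ile): third position 3-fold.
Codon 9 CAG (Gln): third position 2-fold.
Four-fold degenerate third positions: 2.

2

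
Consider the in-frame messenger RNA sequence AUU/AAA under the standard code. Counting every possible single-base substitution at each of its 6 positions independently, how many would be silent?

3

Codon 1 (AUU, Ile): 2 synonymous substitutions.
Codon 2 (AAA, Lys): 1 synonymous substitution.
Total: 2 + 1 = 3.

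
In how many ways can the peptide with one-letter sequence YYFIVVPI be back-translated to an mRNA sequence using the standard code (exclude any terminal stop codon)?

Tyr: 2 codons.
Tyr: 2 codons.
Phe: 2 codons.
Ile: 3 codons.
Val: 4 codons.
Val: 4 codons.
Pro: 4 codons.
Ile: 3 codons.
2 × 2 × 2 × 3 × 4 × 4 × 4 × 3 = 4608.

4608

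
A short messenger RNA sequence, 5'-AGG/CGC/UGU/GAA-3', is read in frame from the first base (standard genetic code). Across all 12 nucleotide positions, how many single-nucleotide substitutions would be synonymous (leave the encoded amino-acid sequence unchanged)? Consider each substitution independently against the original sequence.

Codon 1 (AGG, Arg): 2 synonymous substitutions.
Codon 2 (CGC, Arg): 3 synonymous substitutions.
Codon 3 (UGU, Cys): 1 synonymous substitution.
Codon 4 (GAA, Glu): 1 synonymous substitution.
Total: 2 + 3 + 1 + 1 = 7.

7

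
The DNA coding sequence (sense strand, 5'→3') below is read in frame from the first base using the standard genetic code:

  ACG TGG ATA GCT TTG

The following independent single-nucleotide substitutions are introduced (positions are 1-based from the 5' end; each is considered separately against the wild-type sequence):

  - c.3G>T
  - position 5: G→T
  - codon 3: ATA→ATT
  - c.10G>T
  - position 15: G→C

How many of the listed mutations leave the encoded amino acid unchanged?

Codon 1: ACG (Thr) → ACT (Thr) — synonymous.
Codon 2: TGG (Trp) → TTG (Leu) — missense.
Codon 3: ATA (Ile) → ATT (Ile) — synonymous.
Codon 4: GCT (Ala) → TCT (Ser) — missense.
Codon 5: TTG (Leu) → TTC (Phe) — missense.
Synonymous: 2 of 5.

2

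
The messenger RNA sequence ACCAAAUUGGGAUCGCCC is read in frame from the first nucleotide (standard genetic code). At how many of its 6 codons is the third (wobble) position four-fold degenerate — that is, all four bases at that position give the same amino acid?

Codon 1 ACC (Thr): third position 4-fold.
Codon 2 AAA (Lys): third position 2-fold.
Codon 3 UUG (Leu): third position 2-fold.
Codon 4 GGA (Gly): third position 4-fold.
Codon 5 UCG (Ser): third position 4-fold.
Codon 6 CCC (Pro): third position 4-fold.
Four-fold degenerate third positions: 4.

4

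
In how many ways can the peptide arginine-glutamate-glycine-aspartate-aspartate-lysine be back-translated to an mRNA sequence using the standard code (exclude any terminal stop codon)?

384

Arg: 6 codons.
Glu: 2 codons.
Gly: 4 codons.
Asp: 2 codons.
Asp: 2 codons.
Lys: 2 codons.
6 × 2 × 4 × 2 × 2 × 2 = 384.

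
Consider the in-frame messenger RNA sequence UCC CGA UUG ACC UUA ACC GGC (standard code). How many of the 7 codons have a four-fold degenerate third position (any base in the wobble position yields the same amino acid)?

5

Codon 1 UCC (Ser): third position 4-fold.
Codon 2 CGA (Arg): third position 4-fold.
Codon 3 UUG (Leu): third position 2-fold.
Codon 4 ACC (Thr): third position 4-fold.
Codon 5 UUA (Leu): third position 2-fold.
Codon 6 ACC (Thr): third position 4-fold.
Codon 7 GGC (Gly): third position 4-fold.
Four-fold degenerate third positions: 5.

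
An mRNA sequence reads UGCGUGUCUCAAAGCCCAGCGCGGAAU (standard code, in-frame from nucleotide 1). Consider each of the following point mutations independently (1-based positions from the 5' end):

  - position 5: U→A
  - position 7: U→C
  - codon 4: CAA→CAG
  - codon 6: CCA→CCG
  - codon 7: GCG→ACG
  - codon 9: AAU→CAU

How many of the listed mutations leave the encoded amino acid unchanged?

2

Codon 2: GUG (Val) → GAG (Glu) — missense.
Codon 3: UCU (Ser) → CCU (Pro) — missense.
Codon 4: CAA (Gln) → CAG (Gln) — synonymous.
Codon 6: CCA (Pro) → CCG (Pro) — synonymous.
Codon 7: GCG (Ala) → ACG (Thr) — missense.
Codon 9: AAU (Asn) → CAU (His) — missense.
Synonymous: 2 of 6.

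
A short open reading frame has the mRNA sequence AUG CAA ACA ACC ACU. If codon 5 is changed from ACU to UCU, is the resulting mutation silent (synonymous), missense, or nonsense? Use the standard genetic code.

missense

Position 13 falls in codon 5: ACU → Thr.
After the substitution the codon is UCU → Ser.
Thr ≠ Ser, so this is a missense mutation.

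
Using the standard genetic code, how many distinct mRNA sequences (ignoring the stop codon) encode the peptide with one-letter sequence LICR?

Leu: 6 codons.
Ile: 3 codons.
Cys: 2 codons.
Arg: 6 codons.
6 × 3 × 2 × 6 = 216.

216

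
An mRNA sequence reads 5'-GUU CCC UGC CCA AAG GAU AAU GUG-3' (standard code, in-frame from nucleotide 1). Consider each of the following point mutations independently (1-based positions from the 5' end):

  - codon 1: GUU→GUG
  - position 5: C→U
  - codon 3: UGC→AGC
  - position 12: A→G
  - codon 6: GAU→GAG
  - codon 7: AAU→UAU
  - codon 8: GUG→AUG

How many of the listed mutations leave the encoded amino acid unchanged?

Codon 1: GUU (Val) → GUG (Val) — synonymous.
Codon 2: CCC (Pro) → CUC (Leu) — missense.
Codon 3: UGC (Cys) → AGC (Ser) — missense.
Codon 4: CCA (Pro) → CCG (Pro) — synonymous.
Codon 6: GAU (Asp) → GAG (Glu) — missense.
Codon 7: AAU (Asn) → UAU (Tyr) — missense.
Codon 8: GUG (Val) → AUG (Met) — missense.
Synonymous: 2 of 7.

2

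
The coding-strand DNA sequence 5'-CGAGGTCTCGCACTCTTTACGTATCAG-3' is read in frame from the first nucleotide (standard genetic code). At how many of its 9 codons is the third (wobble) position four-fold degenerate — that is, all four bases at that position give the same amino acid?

6

Codon 1 CGA (Arg): third position 4-fold.
Codon 2 GGT (Gly): third position 4-fold.
Codon 3 CTC (Leu): third position 4-fold.
Codon 4 GCA (Ala): third position 4-fold.
Codon 5 CTC (Leu): third position 4-fold.
Codon 6 TTT (Phe): third position 2-fold.
Codon 7 ACG (Thr): third position 4-fold.
Codon 8 TAT (Tyr): third position 2-fold.
Codon 9 CAG (Gln): third position 2-fold.
Four-fold degenerate third positions: 6.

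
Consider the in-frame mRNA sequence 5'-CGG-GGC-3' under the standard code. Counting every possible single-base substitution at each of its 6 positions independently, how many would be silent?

7

Codon 1 (CGG, Arg): 4 synonymous substitutions.
Codon 2 (GGC, Gly): 3 synonymous substitutions.
Total: 4 + 3 = 7.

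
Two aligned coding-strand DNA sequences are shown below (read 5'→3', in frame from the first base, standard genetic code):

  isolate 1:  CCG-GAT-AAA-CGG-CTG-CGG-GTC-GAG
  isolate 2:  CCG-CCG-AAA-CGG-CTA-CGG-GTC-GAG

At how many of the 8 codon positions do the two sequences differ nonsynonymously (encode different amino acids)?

1

Codon 1: CCG Pro / CCG Pro — identical.
Codon 2: GAT Asp / CCG Pro — nonsynonymous.
Codon 3: AAA Lys / AAA Lys — identical.
Codon 4: CGG Arg / CGG Arg — identical.
Codon 5: CTG Leu / CTA Leu — synonymous.
Codon 6: CGG Arg / CGG Arg — identical.
Codon 7: GTC Val / GTC Val — identical.
Codon 8: GAG Glu / GAG Glu — identical.
Nonsynonymous differences: 1.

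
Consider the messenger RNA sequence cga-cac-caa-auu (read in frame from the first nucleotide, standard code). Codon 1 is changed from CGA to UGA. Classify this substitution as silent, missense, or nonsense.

nonsense

Position 1 falls in codon 1: CGA → Arg.
After the substitution the codon is UGA → Stop.
The new codon is a stop codon, so this is a nonsense mutation.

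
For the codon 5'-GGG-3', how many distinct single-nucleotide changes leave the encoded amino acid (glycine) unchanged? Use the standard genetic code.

3

Position 1: none → 0 synonymous.
Position 2: none → 0 synonymous.
Position 3: GGT, GGC, GGA → 3 synonymous.
Total: 0 + 0 + 3 = 3.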